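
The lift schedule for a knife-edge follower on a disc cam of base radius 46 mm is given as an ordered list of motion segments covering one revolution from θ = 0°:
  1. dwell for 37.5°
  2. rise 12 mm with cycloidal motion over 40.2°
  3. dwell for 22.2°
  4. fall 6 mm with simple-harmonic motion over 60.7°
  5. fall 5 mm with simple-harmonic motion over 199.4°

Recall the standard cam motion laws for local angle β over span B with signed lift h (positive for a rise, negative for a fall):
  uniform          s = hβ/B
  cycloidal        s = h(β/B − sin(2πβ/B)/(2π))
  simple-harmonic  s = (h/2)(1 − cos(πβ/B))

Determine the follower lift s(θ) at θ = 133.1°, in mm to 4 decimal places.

seg 1 [0°–37.5°] dwell: s stays 0.0000
seg 2 [37.5°–77.7°] cycloidal, h=12: full span → s += 12 → s = 12.0000
seg 3 [77.7°–99.9°] dwell: s stays 12.0000
seg 4 [99.9°–160.6°] simple-harmonic, h=-6: θ=133.1° here. β=33.2, B=60.7. -6/2·(1 − cos(π·0.5470)) = -3.4409 → s = 8.5591

8.5591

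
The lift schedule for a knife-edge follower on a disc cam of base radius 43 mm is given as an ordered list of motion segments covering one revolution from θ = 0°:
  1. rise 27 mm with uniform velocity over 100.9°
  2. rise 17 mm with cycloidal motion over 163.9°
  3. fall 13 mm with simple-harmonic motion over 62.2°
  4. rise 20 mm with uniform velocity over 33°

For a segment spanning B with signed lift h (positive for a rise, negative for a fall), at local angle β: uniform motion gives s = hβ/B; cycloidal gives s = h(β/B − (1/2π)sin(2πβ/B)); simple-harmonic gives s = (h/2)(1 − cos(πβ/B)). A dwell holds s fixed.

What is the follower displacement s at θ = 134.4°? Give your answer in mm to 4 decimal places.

seg 1 [0°–100.9°] uniform, h=27: full span → s += 27 → s = 27.0000
seg 2 [100.9°–264.8°] cycloidal, h=17: θ=134.4° here. β=33.5, B=163.9. 17·(0.2044 − sin(2π·0.2044)/(2π)) = 0.8794 → s = 27.8794

27.8794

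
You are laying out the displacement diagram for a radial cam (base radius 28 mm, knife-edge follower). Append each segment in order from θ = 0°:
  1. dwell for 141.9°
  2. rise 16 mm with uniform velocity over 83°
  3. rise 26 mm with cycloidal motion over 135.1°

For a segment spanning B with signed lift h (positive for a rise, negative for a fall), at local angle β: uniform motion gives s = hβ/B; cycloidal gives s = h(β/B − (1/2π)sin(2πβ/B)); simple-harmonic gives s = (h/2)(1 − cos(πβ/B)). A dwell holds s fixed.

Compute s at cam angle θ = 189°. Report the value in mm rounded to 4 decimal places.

seg 1 [0°–141.9°] dwell: s stays 0.0000
seg 2 [141.9°–224.9°] uniform, h=16: θ=189° here. β=47.1, B=83. 16·47.1/83 = 9.0795 → s = 9.0795

9.0795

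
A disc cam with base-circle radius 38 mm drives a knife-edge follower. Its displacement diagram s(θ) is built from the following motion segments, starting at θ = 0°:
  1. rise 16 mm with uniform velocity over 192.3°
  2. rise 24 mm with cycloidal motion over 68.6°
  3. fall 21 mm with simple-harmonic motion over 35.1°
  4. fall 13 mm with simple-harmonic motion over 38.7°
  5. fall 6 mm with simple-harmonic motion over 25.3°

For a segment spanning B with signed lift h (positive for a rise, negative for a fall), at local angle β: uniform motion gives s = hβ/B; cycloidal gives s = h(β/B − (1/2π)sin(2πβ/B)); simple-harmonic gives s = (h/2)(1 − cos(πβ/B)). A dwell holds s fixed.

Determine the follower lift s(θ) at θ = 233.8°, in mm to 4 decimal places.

seg 1 [0°–192.3°] uniform, h=16: full span → s += 16 → s = 16.0000
seg 2 [192.3°–260.9°] cycloidal, h=24: θ=233.8° here. β=41.5, B=68.6. 24·(0.6050 − sin(2π·0.6050)/(2π)) = 16.8593 → s = 32.8593

32.8593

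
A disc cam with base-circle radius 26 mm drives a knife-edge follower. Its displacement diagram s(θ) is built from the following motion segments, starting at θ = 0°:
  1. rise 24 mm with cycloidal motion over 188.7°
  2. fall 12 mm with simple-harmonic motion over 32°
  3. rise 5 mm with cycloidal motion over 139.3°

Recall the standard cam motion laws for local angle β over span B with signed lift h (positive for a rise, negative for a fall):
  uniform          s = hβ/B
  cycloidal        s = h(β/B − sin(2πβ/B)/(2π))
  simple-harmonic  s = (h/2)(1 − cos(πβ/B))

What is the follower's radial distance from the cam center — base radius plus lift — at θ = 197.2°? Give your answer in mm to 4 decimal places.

seg 1 [0°–188.7°] cycloidal, h=24: full span → s += 24 → s = 24.0000
seg 2 [188.7°–220.7°] simple-harmonic, h=-12: θ=197.2° here. β=8.5, B=32. -12/2·(1 − cos(π·0.2656)) = -1.9706 → s = 22.0294
radial distance = base radius + s = 26 + 22.0294 = 48.0294

48.0294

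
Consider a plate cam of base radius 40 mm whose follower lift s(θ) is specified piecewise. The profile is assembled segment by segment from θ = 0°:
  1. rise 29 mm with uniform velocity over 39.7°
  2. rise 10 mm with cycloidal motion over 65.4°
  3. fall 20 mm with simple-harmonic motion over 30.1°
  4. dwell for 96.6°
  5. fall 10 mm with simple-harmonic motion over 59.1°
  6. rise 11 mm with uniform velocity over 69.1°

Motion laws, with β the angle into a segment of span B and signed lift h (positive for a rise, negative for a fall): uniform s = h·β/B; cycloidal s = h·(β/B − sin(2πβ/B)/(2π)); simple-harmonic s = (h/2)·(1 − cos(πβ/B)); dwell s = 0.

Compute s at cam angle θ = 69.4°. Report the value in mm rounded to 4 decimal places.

seg 1 [0°–39.7°] uniform, h=29: full span → s += 29 → s = 29.0000
seg 2 [39.7°–105.1°] cycloidal, h=10: θ=69.4° here. β=29.7, B=65.4. 10·(0.4541 − sin(2π·0.4541)/(2π)) = 4.0889 → s = 33.0889

33.0889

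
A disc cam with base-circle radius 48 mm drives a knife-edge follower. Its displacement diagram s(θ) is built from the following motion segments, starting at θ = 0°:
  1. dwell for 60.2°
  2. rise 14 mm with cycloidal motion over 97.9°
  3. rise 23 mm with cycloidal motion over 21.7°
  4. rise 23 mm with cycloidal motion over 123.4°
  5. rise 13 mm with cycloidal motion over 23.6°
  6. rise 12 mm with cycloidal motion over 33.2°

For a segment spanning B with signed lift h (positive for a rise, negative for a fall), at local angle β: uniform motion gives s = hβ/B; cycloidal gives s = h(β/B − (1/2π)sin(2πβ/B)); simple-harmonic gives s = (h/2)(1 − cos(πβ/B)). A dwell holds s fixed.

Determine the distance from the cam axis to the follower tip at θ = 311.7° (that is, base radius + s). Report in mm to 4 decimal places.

seg 1 [0°–60.2°] dwell: s stays 0.0000
seg 2 [60.2°–158.1°] cycloidal, h=14: full span → s += 14 → s = 14.0000
seg 3 [158.1°–179.8°] cycloidal, h=23: full span → s += 23 → s = 37.0000
seg 4 [179.8°–303.2°] cycloidal, h=23: full span → s += 23 → s = 60.0000
seg 5 [303.2°–326.8°] cycloidal, h=13: θ=311.7° here. β=8.5, B=23.6. 13·(0.3602 − sin(2π·0.3602)/(2π)) = 3.0894 → s = 63.0894
radial distance = base radius + s = 48 + 63.0894 = 111.0894

111.0894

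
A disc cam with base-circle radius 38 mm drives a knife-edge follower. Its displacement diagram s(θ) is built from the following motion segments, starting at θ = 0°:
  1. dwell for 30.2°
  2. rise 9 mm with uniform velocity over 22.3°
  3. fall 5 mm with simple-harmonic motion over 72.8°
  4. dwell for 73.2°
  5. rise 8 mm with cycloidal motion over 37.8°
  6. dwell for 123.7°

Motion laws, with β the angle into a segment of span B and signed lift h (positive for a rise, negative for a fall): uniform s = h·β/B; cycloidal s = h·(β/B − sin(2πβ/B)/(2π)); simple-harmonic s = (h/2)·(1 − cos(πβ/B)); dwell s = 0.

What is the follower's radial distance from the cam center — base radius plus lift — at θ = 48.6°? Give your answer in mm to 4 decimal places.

seg 1 [0°–30.2°] dwell: s stays 0.0000
seg 2 [30.2°–52.5°] uniform, h=9: θ=48.6° here. β=18.4, B=22.3. 9·18.4/22.3 = 7.4260 → s = 7.4260
radial distance = base radius + s = 38 + 7.4260 = 45.4260

45.4260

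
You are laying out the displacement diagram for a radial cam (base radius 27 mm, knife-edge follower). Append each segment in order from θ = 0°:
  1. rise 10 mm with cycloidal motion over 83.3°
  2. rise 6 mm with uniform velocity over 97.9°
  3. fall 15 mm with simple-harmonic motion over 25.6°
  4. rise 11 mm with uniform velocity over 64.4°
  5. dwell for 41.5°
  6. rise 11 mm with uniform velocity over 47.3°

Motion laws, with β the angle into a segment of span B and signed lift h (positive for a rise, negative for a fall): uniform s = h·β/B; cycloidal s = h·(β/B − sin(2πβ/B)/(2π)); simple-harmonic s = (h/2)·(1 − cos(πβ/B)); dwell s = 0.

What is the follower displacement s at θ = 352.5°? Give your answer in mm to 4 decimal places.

seg 1 [0°–83.3°] cycloidal, h=10: full span → s += 10 → s = 10.0000
seg 2 [83.3°–181.2°] uniform, h=6: full span → s += 6 → s = 16.0000
seg 3 [181.2°–206.8°] simple-harmonic, h=-15: full span → s += -15 → s = 1.0000
seg 4 [206.8°–271.2°] uniform, h=11: full span → s += 11 → s = 12.0000
seg 5 [271.2°–312.7°] dwell: s stays 12.0000
seg 6 [312.7°–360°] uniform, h=11: θ=352.5° here. β=39.8, B=47.3. 11·39.8/47.3 = 9.2558 → s = 21.2558

21.2558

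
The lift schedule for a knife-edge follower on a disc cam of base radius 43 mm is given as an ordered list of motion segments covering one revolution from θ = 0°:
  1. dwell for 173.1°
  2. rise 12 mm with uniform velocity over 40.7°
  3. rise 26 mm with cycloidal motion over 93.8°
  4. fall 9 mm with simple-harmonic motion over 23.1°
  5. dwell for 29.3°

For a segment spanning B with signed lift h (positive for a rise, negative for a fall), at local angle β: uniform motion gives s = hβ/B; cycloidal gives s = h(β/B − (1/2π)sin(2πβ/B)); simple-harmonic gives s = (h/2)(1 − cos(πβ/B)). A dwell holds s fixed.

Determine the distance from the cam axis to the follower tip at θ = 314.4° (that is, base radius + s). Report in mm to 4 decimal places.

seg 1 [0°–173.1°] dwell: s stays 0.0000
seg 2 [173.1°–213.8°] uniform, h=12: full span → s += 12 → s = 12.0000
seg 3 [213.8°–307.6°] cycloidal, h=26: full span → s += 26 → s = 38.0000
seg 4 [307.6°–330.7°] simple-harmonic, h=-9: θ=314.4° here. β=6.8, B=23.1. -9/2·(1 − cos(π·0.2944)) = -1.7910 → s = 36.2090
radial distance = base radius + s = 43 + 36.2090 = 79.2090

79.2090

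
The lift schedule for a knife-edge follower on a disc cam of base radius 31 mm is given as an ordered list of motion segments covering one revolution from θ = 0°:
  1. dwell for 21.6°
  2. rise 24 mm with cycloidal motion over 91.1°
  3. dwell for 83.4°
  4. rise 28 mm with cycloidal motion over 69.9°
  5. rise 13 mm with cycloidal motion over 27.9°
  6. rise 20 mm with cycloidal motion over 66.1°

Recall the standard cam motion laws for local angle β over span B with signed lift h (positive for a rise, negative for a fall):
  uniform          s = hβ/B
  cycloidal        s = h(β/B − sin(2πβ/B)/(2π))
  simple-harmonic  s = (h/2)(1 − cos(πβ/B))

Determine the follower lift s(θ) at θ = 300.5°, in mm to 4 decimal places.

seg 1 [0°–21.6°] dwell: s stays 0.0000
seg 2 [21.6°–112.7°] cycloidal, h=24: full span → s += 24 → s = 24.0000
seg 3 [112.7°–196.1°] dwell: s stays 24.0000
seg 4 [196.1°–266°] cycloidal, h=28: full span → s += 28 → s = 52.0000
seg 5 [266°–293.9°] cycloidal, h=13: full span → s += 13 → s = 65.0000
seg 6 [293.9°–360°] cycloidal, h=20: θ=300.5° here. β=6.6, B=66.1. 20·(0.0998 − sin(2π·0.0998)/(2π)) = 0.1284 → s = 65.1284

65.1284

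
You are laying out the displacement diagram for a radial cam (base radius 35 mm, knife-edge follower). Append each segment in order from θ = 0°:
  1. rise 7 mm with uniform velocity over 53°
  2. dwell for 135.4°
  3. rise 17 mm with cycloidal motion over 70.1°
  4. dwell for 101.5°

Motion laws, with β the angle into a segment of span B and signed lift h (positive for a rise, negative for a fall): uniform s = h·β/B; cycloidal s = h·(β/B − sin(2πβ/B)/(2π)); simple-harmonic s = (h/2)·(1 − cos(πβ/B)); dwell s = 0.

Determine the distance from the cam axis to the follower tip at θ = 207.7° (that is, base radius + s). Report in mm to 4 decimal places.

seg 1 [0°–53°] uniform, h=7: full span → s += 7 → s = 7.0000
seg 2 [53°–188.4°] dwell: s stays 7.0000
seg 3 [188.4°–258.5°] cycloidal, h=17: θ=207.7° here. β=19.3, B=70.1. 17·(0.2753 − sin(2π·0.2753)/(2π)) = 2.0090 → s = 9.0090
radial distance = base radius + s = 35 + 9.0090 = 44.0090

44.0090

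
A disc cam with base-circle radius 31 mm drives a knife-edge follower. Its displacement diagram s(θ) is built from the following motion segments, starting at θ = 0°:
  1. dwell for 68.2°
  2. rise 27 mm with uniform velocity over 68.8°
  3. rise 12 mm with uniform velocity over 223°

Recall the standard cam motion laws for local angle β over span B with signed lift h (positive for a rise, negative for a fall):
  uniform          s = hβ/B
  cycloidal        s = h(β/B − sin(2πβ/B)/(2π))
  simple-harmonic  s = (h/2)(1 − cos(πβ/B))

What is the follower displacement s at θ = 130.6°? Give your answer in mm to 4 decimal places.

seg 1 [0°–68.2°] dwell: s stays 0.0000
seg 2 [68.2°–137°] uniform, h=27: θ=130.6° here. β=62.4, B=68.8. 27·62.4/68.8 = 24.4884 → s = 24.4884

24.4884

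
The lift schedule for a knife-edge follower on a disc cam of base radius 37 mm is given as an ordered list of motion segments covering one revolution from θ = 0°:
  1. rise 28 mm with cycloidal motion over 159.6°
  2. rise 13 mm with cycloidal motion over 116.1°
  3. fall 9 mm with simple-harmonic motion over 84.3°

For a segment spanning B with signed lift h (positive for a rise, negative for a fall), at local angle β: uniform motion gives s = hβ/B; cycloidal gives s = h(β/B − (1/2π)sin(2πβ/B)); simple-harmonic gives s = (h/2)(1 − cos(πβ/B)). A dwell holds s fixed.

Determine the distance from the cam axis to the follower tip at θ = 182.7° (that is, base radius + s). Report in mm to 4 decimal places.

seg 1 [0°–159.6°] cycloidal, h=28: full span → s += 28 → s = 28.0000
seg 2 [159.6°–275.7°] cycloidal, h=13: θ=182.7° here. β=23.1, B=116.1. 13·(0.1990 − sin(2π·0.1990)/(2π)) = 0.6230 → s = 28.6230
radial distance = base radius + s = 37 + 28.6230 = 65.6230

65.6230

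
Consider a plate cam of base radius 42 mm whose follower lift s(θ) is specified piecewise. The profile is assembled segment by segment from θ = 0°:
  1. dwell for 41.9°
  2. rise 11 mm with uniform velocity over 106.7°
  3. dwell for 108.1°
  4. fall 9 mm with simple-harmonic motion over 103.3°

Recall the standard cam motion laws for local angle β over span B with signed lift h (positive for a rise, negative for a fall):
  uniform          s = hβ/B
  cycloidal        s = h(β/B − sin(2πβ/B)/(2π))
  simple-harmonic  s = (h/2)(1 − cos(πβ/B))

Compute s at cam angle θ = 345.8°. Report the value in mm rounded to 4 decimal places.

seg 1 [0°–41.9°] dwell: s stays 0.0000
seg 2 [41.9°–148.6°] uniform, h=11: full span → s += 11 → s = 11.0000
seg 3 [148.6°–256.7°] dwell: s stays 11.0000
seg 4 [256.7°–360°] simple-harmonic, h=-9: θ=345.8° here. β=89.1, B=103.3. -9/2·(1 − cos(π·0.8625)) = -8.5869 → s = 2.4131

2.4131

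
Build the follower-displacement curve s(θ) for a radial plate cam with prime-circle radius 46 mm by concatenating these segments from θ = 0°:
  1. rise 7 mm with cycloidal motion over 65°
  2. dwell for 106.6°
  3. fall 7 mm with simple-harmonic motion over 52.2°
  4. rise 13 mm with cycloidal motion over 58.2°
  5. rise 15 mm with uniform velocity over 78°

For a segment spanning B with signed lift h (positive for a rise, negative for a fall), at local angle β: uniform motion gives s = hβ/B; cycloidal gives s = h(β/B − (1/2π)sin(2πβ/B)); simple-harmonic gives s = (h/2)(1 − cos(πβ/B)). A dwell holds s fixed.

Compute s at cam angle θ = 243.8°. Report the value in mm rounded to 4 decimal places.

seg 1 [0°–65°] cycloidal, h=7: full span → s += 7 → s = 7.0000
seg 2 [65°–171.6°] dwell: s stays 7.0000
seg 3 [171.6°–223.8°] simple-harmonic, h=-7: full span → s += -7 → s = 0.0000
seg 4 [223.8°–282°] cycloidal, h=13: θ=243.8° here. β=20, B=58.2. 13·(0.3436 − sin(2π·0.3436)/(2π)) = 2.7463 → s = 2.7463

2.7463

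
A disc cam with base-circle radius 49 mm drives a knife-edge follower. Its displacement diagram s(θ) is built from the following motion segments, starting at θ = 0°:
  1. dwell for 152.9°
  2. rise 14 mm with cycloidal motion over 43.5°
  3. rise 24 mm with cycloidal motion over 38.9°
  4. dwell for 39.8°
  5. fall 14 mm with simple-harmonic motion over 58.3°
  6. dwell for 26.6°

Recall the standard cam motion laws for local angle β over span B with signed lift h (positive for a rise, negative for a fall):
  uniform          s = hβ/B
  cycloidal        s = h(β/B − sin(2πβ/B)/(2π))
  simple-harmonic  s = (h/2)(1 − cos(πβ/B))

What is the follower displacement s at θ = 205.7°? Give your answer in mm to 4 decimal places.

seg 1 [0°–152.9°] dwell: s stays 0.0000
seg 2 [152.9°–196.4°] cycloidal, h=14: full span → s += 14 → s = 14.0000
seg 3 [196.4°–235.3°] cycloidal, h=24: θ=205.7° here. β=9.3, B=38.9. 24·(0.2391 − sin(2π·0.2391)/(2π)) = 1.9271 → s = 15.9271

15.9271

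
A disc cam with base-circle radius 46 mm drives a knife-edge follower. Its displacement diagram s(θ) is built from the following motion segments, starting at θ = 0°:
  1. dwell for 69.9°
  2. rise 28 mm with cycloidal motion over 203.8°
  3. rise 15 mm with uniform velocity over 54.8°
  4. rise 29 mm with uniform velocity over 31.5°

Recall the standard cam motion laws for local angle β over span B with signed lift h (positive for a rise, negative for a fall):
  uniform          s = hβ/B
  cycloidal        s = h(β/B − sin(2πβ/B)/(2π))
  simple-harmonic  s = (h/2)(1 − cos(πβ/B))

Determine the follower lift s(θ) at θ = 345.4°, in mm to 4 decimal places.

seg 1 [0°–69.9°] dwell: s stays 0.0000
seg 2 [69.9°–273.7°] cycloidal, h=28: full span → s += 28 → s = 28.0000
seg 3 [273.7°–328.5°] uniform, h=15: full span → s += 15 → s = 43.0000
seg 4 [328.5°–360°] uniform, h=29: θ=345.4° here. β=16.9, B=31.5. 29·16.9/31.5 = 15.5587 → s = 58.5587

58.5587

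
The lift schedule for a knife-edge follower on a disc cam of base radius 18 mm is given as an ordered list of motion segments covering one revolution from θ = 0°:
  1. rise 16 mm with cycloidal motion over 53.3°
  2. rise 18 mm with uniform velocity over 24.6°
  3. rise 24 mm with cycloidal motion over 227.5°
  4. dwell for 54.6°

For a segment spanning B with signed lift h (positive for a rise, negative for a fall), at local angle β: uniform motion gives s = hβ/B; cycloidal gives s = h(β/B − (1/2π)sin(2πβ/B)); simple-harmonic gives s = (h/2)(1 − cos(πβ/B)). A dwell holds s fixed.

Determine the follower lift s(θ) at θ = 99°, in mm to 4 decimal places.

seg 1 [0°–53.3°] cycloidal, h=16: full span → s += 16 → s = 16.0000
seg 2 [53.3°–77.9°] uniform, h=18: full span → s += 18 → s = 34.0000
seg 3 [77.9°–305.4°] cycloidal, h=24: θ=99° here. β=21.1, B=227.5. 24·(0.0927 − sin(2π·0.0927)/(2π)) = 0.1239 → s = 34.1239

34.1239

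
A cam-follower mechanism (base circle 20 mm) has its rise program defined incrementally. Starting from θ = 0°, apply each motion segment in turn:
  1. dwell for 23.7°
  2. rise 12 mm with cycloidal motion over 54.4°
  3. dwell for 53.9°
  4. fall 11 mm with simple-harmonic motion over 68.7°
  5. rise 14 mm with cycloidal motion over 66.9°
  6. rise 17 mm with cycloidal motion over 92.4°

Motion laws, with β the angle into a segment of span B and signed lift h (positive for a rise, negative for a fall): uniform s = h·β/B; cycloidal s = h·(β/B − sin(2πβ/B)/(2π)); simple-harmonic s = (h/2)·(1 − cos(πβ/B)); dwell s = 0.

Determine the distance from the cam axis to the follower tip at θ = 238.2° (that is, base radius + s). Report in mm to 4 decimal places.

seg 1 [0°–23.7°] dwell: s stays 0.0000
seg 2 [23.7°–78.1°] cycloidal, h=12: full span → s += 12 → s = 12.0000
seg 3 [78.1°–132°] dwell: s stays 12.0000
seg 4 [132°–200.7°] simple-harmonic, h=-11: full span → s += -11 → s = 1.0000
seg 5 [200.7°–267.6°] cycloidal, h=14: θ=238.2° here. β=37.5, B=66.9. 14·(0.5605 − sin(2π·0.5605)/(2π)) = 8.6748 → s = 9.6748
radial distance = base radius + s = 20 + 9.6748 = 29.6748

29.6748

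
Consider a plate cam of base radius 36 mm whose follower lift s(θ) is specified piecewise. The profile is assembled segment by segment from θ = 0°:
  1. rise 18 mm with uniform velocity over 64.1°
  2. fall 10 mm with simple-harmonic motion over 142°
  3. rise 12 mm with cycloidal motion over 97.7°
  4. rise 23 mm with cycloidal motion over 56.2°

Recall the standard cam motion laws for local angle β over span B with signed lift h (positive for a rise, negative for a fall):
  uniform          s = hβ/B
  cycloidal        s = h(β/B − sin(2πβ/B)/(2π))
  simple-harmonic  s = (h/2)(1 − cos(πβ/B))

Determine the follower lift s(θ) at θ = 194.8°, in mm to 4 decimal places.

seg 1 [0°–64.1°] uniform, h=18: full span → s += 18 → s = 18.0000
seg 2 [64.1°–206.1°] simple-harmonic, h=-10: θ=194.8° here. β=130.7, B=142. -10/2·(1 − cos(π·0.9204)) = -9.8446 → s = 8.1554

8.1554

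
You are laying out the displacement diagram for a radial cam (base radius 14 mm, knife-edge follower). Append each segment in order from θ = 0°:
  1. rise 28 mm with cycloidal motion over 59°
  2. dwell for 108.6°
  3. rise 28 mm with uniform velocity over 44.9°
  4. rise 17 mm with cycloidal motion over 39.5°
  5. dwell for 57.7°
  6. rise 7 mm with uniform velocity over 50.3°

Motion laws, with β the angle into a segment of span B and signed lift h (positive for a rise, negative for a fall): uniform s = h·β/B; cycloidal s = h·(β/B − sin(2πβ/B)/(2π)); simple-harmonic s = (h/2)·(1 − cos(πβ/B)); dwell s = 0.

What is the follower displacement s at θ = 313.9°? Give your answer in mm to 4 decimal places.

seg 1 [0°–59°] cycloidal, h=28: full span → s += 28 → s = 28.0000
seg 2 [59°–167.6°] dwell: s stays 28.0000
seg 3 [167.6°–212.5°] uniform, h=28: full span → s += 28 → s = 56.0000
seg 4 [212.5°–252°] cycloidal, h=17: full span → s += 17 → s = 73.0000
seg 5 [252°–309.7°] dwell: s stays 73.0000
seg 6 [309.7°–360°] uniform, h=7: θ=313.9° here. β=4.2, B=50.3. 7·4.2/50.3 = 0.5845 → s = 73.5845

73.5845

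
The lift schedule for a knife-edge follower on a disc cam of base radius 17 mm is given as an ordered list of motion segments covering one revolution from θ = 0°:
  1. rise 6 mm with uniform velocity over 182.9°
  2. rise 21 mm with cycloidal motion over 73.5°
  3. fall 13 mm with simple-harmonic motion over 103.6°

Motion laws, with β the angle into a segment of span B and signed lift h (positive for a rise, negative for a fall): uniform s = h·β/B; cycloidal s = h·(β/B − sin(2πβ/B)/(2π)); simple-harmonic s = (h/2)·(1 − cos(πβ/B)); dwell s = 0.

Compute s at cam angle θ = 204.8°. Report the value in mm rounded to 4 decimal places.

seg 1 [0°–182.9°] uniform, h=6: full span → s += 6 → s = 6.0000
seg 2 [182.9°–256.4°] cycloidal, h=21: θ=204.8° here. β=21.9, B=73.5. 21·(0.2980 − sin(2π·0.2980)/(2π)) = 3.0655 → s = 9.0655

9.0655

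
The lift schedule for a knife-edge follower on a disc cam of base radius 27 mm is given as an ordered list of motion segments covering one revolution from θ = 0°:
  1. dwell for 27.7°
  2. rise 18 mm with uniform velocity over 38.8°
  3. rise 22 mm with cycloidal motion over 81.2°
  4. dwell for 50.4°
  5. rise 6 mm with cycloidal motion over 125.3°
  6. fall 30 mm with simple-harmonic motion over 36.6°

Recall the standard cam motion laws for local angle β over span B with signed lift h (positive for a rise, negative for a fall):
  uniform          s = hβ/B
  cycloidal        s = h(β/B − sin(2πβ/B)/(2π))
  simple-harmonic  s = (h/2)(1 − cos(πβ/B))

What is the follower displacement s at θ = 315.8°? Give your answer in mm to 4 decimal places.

seg 1 [0°–27.7°] dwell: s stays 0.0000
seg 2 [27.7°–66.5°] uniform, h=18: full span → s += 18 → s = 18.0000
seg 3 [66.5°–147.7°] cycloidal, h=22: full span → s += 22 → s = 40.0000
seg 4 [147.7°–198.1°] dwell: s stays 40.0000
seg 5 [198.1°–323.4°] cycloidal, h=6: θ=315.8° here. β=117.7, B=125.3. 6·(0.9393 − sin(2π·0.9393)/(2π)) = 5.9913 → s = 45.9913

45.9913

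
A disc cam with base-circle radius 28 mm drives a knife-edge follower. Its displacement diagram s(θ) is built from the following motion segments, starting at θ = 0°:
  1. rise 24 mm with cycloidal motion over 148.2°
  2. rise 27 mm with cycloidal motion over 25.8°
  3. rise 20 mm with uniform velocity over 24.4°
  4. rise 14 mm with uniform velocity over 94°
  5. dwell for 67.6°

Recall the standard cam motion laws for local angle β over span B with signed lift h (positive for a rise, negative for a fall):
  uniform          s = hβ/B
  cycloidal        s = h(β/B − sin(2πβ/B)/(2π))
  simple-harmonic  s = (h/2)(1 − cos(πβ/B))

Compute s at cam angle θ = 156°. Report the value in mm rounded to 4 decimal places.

seg 1 [0°–148.2°] cycloidal, h=24: full span → s += 24 → s = 24.0000
seg 2 [148.2°–174°] cycloidal, h=27: θ=156° here. β=7.8, B=25.8. 27·(0.3023 − sin(2π·0.3023)/(2π)) = 4.0958 → s = 28.0958

28.0958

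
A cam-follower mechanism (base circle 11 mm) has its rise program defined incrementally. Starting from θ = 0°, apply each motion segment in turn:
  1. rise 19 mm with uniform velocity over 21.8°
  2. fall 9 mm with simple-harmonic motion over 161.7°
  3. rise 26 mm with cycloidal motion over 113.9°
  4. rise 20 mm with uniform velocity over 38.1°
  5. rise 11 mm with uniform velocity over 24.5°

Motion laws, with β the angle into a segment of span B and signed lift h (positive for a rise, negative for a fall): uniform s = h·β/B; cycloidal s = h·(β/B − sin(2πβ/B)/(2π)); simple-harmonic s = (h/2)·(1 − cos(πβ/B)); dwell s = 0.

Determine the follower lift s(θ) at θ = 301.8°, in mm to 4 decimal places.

seg 1 [0°–21.8°] uniform, h=19: full span → s += 19 → s = 19.0000
seg 2 [21.8°–183.5°] simple-harmonic, h=-9: full span → s += -9 → s = 10.0000
seg 3 [183.5°–297.4°] cycloidal, h=26: full span → s += 26 → s = 36.0000
seg 4 [297.4°–335.5°] uniform, h=20: θ=301.8° here. β=4.4, B=38.1. 20·4.4/38.1 = 2.3097 → s = 38.3097

38.3097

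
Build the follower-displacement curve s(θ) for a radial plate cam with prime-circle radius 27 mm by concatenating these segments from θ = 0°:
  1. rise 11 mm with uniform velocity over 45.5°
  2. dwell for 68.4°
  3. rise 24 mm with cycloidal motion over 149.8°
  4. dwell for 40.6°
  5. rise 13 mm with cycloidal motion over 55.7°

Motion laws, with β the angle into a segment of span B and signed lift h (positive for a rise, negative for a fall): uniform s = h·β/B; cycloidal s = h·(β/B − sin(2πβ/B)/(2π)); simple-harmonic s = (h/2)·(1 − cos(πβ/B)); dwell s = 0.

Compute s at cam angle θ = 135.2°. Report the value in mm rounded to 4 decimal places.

seg 1 [0°–45.5°] uniform, h=11: full span → s += 11 → s = 11.0000
seg 2 [45.5°–113.9°] dwell: s stays 11.0000
seg 3 [113.9°–263.7°] cycloidal, h=24: θ=135.2° here. β=21.3, B=149.8. 24·(0.1422 − sin(2π·0.1422)/(2π)) = 0.4362 → s = 11.4362

11.4362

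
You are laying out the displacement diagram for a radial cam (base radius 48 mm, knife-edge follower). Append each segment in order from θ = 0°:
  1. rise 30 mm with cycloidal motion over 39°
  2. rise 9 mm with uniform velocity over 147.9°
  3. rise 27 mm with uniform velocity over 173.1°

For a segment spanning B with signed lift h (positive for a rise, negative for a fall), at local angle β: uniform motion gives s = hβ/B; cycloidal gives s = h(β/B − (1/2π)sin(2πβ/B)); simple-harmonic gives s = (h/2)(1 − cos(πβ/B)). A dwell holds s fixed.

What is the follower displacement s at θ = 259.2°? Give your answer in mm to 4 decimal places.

seg 1 [0°–39°] cycloidal, h=30: full span → s += 30 → s = 30.0000
seg 2 [39°–186.9°] uniform, h=9: full span → s += 9 → s = 39.0000
seg 3 [186.9°–360°] uniform, h=27: θ=259.2° here. β=72.3, B=173.1. 27·72.3/173.1 = 11.2773 → s = 50.2773

50.2773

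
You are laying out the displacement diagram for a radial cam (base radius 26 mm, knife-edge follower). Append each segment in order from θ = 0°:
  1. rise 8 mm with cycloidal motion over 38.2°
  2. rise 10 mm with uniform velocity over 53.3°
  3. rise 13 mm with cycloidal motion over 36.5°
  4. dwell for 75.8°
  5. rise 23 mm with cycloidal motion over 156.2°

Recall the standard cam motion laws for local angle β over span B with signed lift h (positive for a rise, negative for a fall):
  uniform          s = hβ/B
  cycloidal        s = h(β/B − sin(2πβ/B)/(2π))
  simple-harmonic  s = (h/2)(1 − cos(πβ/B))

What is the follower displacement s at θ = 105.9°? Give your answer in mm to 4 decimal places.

seg 1 [0°–38.2°] cycloidal, h=8: full span → s += 8 → s = 8.0000
seg 2 [38.2°–91.5°] uniform, h=10: full span → s += 10 → s = 18.0000
seg 3 [91.5°–128°] cycloidal, h=13: θ=105.9° here. β=14.4, B=36.5. 13·(0.3945 − sin(2π·0.3945)/(2π)) = 3.8557 → s = 21.8557

21.8557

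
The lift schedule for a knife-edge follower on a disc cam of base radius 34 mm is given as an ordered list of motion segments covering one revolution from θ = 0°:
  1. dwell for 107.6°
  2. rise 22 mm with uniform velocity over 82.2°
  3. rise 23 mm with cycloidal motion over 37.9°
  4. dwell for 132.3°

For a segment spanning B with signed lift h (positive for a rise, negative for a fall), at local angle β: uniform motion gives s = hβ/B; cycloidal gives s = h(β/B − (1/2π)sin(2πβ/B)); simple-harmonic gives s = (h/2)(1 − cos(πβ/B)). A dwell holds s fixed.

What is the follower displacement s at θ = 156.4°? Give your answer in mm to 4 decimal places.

seg 1 [0°–107.6°] dwell: s stays 0.0000
seg 2 [107.6°–189.8°] uniform, h=22: θ=156.4° here. β=48.8, B=82.2. 22·48.8/82.2 = 13.0608 → s = 13.0608

13.0608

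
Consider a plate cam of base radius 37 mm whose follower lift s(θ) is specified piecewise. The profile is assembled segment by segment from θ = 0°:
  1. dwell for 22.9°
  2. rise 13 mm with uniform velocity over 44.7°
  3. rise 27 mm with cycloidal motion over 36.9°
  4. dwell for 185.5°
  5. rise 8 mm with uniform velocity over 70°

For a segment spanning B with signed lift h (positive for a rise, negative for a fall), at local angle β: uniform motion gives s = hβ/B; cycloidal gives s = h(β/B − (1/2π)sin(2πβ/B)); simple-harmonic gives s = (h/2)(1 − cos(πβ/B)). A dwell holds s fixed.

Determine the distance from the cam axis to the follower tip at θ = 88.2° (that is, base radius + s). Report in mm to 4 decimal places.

seg 1 [0°–22.9°] dwell: s stays 0.0000
seg 2 [22.9°–67.6°] uniform, h=13: full span → s += 13 → s = 13.0000
seg 3 [67.6°–104.5°] cycloidal, h=27: θ=88.2° here. β=20.6, B=36.9. 27·(0.5583 − sin(2π·0.5583)/(2π)) = 16.6114 → s = 29.6114
radial distance = base radius + s = 37 + 29.6114 = 66.6114

66.6114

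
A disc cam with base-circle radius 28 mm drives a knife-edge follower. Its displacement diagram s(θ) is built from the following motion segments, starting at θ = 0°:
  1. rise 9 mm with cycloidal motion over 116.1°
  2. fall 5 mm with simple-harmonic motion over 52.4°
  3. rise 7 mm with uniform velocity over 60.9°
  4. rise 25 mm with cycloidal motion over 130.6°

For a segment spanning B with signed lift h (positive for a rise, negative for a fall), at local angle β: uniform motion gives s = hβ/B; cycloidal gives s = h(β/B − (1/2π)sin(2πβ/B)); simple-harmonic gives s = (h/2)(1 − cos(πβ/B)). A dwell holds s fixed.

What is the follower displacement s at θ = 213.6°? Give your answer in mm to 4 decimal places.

seg 1 [0°–116.1°] cycloidal, h=9: full span → s += 9 → s = 9.0000
seg 2 [116.1°–168.5°] simple-harmonic, h=-5: full span → s += -5 → s = 4.0000
seg 3 [168.5°–229.4°] uniform, h=7: θ=213.6° here. β=45.1, B=60.9. 7·45.1/60.9 = 5.1839 → s = 9.1839

9.1839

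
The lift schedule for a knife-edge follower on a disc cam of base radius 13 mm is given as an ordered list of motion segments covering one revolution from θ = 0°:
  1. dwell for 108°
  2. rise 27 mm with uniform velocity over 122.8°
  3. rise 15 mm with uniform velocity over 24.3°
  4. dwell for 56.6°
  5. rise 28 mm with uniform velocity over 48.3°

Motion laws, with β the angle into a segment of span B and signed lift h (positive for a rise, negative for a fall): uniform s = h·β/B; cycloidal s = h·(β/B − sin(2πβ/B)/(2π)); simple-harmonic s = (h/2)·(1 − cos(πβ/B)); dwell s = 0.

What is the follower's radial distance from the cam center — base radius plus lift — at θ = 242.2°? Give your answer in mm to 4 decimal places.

seg 1 [0°–108°] dwell: s stays 0.0000
seg 2 [108°–230.8°] uniform, h=27: full span → s += 27 → s = 27.0000
seg 3 [230.8°–255.1°] uniform, h=15: θ=242.2° here. β=11.4, B=24.3. 15·11.4/24.3 = 7.0370 → s = 34.0370
radial distance = base radius + s = 13 + 34.0370 = 47.0370

47.0370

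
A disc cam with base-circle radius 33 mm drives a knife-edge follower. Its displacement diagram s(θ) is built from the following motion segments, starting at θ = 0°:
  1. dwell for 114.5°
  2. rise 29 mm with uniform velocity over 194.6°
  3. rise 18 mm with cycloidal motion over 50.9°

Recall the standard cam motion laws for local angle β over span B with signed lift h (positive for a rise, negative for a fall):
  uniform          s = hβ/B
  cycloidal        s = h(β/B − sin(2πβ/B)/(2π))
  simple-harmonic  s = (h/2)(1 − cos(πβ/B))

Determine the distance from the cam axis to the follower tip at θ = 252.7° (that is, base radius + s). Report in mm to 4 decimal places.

seg 1 [0°–114.5°] dwell: s stays 0.0000
seg 2 [114.5°–309.1°] uniform, h=29: θ=252.7° here. β=138.2, B=194.6. 29·138.2/194.6 = 20.5951 → s = 20.5951
radial distance = base radius + s = 33 + 20.5951 = 53.5951

53.5951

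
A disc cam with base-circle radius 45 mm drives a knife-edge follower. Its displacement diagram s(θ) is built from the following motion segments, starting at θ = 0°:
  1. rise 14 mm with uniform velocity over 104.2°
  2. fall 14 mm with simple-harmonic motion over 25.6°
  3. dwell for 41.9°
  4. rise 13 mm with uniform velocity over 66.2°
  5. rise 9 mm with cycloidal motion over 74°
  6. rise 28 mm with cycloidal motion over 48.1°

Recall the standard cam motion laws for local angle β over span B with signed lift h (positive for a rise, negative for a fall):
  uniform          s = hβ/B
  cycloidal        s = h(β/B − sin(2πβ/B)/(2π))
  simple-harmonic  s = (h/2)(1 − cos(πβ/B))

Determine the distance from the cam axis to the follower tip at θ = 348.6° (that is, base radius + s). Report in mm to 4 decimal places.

seg 1 [0°–104.2°] uniform, h=14: full span → s += 14 → s = 14.0000
seg 2 [104.2°–129.8°] simple-harmonic, h=-14: full span → s += -14 → s = 0.0000
seg 3 [129.8°–171.7°] dwell: s stays 0.0000
seg 4 [171.7°–237.9°] uniform, h=13: full span → s += 13 → s = 13.0000
seg 5 [237.9°–311.9°] cycloidal, h=9: full span → s += 9 → s = 22.0000
seg 6 [311.9°–360°] cycloidal, h=28: θ=348.6° here. β=36.7, B=48.1. 28·(0.7630 − sin(2π·0.7630)/(2π)) = 25.8053 → s = 47.8053
radial distance = base radius + s = 45 + 47.8053 = 92.8053

92.8053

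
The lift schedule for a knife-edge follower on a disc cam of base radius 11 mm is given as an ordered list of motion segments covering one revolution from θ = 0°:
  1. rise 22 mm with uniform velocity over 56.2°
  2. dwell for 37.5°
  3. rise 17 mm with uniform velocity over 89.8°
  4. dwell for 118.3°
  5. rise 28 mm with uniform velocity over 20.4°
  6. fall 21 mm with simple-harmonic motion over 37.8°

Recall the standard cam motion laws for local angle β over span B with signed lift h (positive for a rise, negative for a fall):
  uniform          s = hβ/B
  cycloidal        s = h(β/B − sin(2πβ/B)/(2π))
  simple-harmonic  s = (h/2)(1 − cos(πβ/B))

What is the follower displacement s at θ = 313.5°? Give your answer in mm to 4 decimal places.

seg 1 [0°–56.2°] uniform, h=22: full span → s += 22 → s = 22.0000
seg 2 [56.2°–93.7°] dwell: s stays 22.0000
seg 3 [93.7°–183.5°] uniform, h=17: full span → s += 17 → s = 39.0000
seg 4 [183.5°–301.8°] dwell: s stays 39.0000
seg 5 [301.8°–322.2°] uniform, h=28: θ=313.5° here. β=11.7, B=20.4. 28·11.7/20.4 = 16.0588 → s = 55.0588

55.0588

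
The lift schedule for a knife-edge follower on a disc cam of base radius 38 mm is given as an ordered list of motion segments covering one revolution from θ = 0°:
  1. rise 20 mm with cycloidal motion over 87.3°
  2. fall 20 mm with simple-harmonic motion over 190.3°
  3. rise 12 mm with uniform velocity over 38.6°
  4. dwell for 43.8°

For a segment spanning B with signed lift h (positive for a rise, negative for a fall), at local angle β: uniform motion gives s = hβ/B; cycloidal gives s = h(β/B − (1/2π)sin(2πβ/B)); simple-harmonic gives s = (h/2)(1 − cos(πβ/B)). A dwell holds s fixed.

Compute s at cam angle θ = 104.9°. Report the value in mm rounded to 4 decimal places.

seg 1 [0°–87.3°] cycloidal, h=20: full span → s += 20 → s = 20.0000
seg 2 [87.3°–277.6°] simple-harmonic, h=-20: θ=104.9° here. β=17.6, B=190.3. -20/2·(1 − cos(π·0.0925)) = -0.4191 → s = 19.5809

19.5809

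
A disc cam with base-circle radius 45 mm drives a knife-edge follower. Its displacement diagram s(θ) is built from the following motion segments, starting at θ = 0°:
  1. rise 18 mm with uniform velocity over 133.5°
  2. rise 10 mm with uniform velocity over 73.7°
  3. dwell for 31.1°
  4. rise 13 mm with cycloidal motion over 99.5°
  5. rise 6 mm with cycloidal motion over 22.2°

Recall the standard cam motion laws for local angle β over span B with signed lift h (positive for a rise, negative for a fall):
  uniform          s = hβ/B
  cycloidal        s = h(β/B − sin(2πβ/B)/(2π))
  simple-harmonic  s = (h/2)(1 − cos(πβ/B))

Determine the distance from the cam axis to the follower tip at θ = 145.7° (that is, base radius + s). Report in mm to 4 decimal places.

seg 1 [0°–133.5°] uniform, h=18: full span → s += 18 → s = 18.0000
seg 2 [133.5°–207.2°] uniform, h=10: θ=145.7° here. β=12.2, B=73.7. 10·12.2/73.7 = 1.6554 → s = 19.6554
radial distance = base radius + s = 45 + 19.6554 = 64.6554

64.6554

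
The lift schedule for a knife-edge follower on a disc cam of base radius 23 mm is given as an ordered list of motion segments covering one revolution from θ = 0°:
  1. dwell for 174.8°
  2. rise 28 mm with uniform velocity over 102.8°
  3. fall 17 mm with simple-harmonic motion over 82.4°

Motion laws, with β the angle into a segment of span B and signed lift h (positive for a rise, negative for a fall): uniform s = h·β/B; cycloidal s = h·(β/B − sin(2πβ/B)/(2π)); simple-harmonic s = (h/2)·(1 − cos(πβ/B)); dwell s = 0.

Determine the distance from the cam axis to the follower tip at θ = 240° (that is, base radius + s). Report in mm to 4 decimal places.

seg 1 [0°–174.8°] dwell: s stays 0.0000
seg 2 [174.8°–277.6°] uniform, h=28: θ=240° here. β=65.2, B=102.8. 28·65.2/102.8 = 17.7588 → s = 17.7588
radial distance = base radius + s = 23 + 17.7588 = 40.7588

40.7588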